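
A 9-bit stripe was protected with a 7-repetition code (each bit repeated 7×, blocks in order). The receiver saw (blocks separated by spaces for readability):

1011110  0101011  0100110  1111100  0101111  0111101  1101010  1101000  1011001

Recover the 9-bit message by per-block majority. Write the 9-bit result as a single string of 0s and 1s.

Block 1 (1011110): 5 ones → 1
Block 2 (0101011): 4 ones → 1
Block 3 (0100110): 3 ones → 0
Block 4 (1111100): 5 ones → 1
Block 5 (0101111): 5 ones → 1
Block 6 (0111101): 5 ones → 1
Block 7 (1101010): 4 ones → 1
Block 8 (1101000): 3 ones → 0
Block 9 (1011001): 4 ones → 1

110111101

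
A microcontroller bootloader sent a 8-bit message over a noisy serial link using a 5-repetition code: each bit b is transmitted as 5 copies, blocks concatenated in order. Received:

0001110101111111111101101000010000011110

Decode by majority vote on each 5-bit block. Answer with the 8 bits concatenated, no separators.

01111001

Block 1 (00011): 2 ones → 0
Block 2 (10101): 3 ones → 1
Block 3 (11111): 5 ones → 1
Block 4 (11111): 5 ones → 1
Block 5 (01101): 3 ones → 1
Block 6 (00001): 1 one → 0
Block 7 (00000): 0 ones → 0
Block 8 (11110): 4 ones → 1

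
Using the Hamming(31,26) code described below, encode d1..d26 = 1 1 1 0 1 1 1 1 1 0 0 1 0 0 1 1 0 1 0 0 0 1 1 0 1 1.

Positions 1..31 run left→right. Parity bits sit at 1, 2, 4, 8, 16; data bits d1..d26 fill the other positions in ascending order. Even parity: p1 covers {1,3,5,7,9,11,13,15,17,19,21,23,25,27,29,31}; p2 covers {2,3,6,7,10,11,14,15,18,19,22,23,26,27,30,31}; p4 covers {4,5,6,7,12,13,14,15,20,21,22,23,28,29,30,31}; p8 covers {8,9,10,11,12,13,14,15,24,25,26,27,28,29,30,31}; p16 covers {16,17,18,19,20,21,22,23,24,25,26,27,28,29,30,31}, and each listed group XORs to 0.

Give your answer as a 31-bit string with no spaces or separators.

Place data at non-parity positions: p1 p2 1 p4 1 1 0 p8 1 1 1 1 1 0 0 p16 1 0 0 1 1 0 1 0 0 0 1 1 0 1 1
p1 (pos 1,3,5,7,9,11,13,15,17,19,21,23,25,27,29,31): XOR of data positions = 1⊕1⊕0⊕1⊕1⊕1⊕0⊕1⊕0⊕1⊕1⊕0⊕1⊕0⊕1 = 0
p2 (pos 2,3,6,7,10,11,14,15,18,19,22,23,26,27,30,31): XOR of data positions = 1⊕1⊕0⊕1⊕1⊕0⊕0⊕0⊕0⊕0⊕1⊕0⊕1⊕1⊕1 = 0
p4 (pos 4,5,6,7,12,13,14,15,20,21,22,23,28,29,30,31): XOR of data positions = 1⊕1⊕0⊕1⊕1⊕0⊕0⊕1⊕1⊕0⊕1⊕1⊕0⊕1⊕1 = 0
p8 (pos 8,9,10,11,12,13,14,15,24,25,26,27,28,29,30,31): XOR of data positions = 1⊕1⊕1⊕1⊕1⊕0⊕0⊕0⊕0⊕0⊕1⊕1⊕0⊕1⊕1 = 1
p16 (pos 16,17,18,19,20,21,22,23,24,25,26,27,28,29,30,31): XOR of data positions = 1⊕0⊕0⊕1⊕1⊕0⊕1⊕0⊕0⊕0⊕1⊕1⊕0⊕1⊕1 = 0
Codeword: 0010110111111000100110100011011

0010110111111000100110100011011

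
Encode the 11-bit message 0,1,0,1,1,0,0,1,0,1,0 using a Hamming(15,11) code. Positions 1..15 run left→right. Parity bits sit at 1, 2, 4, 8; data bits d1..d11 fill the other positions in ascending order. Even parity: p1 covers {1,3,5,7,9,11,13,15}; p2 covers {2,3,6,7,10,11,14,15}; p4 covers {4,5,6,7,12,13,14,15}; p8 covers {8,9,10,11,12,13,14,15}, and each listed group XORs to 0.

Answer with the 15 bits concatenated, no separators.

100010111001010

Place data at non-parity positions: p1 p2 0 p4 1 0 1 p8 1 0 0 1 0 1 0
p1 (pos 1,3,5,7,9,11,13,15): XOR of data positions = 0⊕1⊕1⊕1⊕0⊕0⊕0 = 1
p2 (pos 2,3,6,7,10,11,14,15): XOR of data positions = 0⊕0⊕1⊕0⊕0⊕1⊕0 = 0
p4 (pos 4,5,6,7,12,13,14,15): XOR of data positions = 1⊕0⊕1⊕1⊕0⊕1⊕0 = 0
p8 (pos 8,9,10,11,12,13,14,15): XOR of data positions = 1⊕0⊕0⊕1⊕0⊕1⊕0 = 1
Codeword: 100010111001010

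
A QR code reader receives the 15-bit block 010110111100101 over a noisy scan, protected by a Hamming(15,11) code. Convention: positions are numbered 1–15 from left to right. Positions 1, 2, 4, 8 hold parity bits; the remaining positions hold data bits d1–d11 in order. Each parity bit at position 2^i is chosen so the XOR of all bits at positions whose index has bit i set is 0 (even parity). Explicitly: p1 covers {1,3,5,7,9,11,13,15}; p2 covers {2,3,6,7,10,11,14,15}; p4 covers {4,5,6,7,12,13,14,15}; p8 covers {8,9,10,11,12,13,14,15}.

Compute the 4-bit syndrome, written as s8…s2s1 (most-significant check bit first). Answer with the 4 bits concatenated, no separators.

1101

s1 (pos 1,3,5,7,9,11,13,15): 0⊕0⊕1⊕1⊕1⊕0⊕1⊕1 = 1
s2 (pos 2,3,6,7,10,11,14,15): 1⊕0⊕0⊕1⊕1⊕0⊕0⊕1 = 0
s4 (pos 4,5,6,7,12,13,14,15): 1⊕1⊕0⊕1⊕0⊕1⊕0⊕1 = 1
s8 (pos 8,9,10,11,12,13,14,15): 1⊕1⊕1⊕0⊕0⊕1⊕0⊕1 = 1
Syndrome s8…s1 = 1101 → error at position 13.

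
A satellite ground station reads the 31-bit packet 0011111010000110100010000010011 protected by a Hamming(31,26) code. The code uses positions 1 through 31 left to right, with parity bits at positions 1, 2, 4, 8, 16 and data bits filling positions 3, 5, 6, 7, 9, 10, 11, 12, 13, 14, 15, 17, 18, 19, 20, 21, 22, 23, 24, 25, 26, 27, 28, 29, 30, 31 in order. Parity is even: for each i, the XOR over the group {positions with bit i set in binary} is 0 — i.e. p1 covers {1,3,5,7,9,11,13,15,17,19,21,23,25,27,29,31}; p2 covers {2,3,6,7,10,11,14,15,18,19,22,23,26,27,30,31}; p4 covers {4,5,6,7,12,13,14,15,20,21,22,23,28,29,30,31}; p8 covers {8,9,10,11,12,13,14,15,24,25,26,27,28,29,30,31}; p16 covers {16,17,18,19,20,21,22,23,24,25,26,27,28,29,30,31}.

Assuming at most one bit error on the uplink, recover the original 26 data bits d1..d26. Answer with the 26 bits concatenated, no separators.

s1 (pos 1,3,5,7,9,11,13,15,17,19,21,23,25,27,29,31): 0⊕1⊕1⊕1⊕1⊕0⊕0⊕1⊕1⊕0⊕1⊕0⊕0⊕1⊕0⊕1 = 1
s2 (pos 2,3,6,7,10,11,14,15,18,19,22,23,26,27,30,31): 0⊕1⊕1⊕1⊕0⊕0⊕1⊕1⊕0⊕0⊕0⊕0⊕0⊕1⊕1⊕1 = 0
s4 (pos 4,5,6,7,12,13,14,15,20,21,22,23,28,29,30,31): 1⊕1⊕1⊕1⊕0⊕0⊕1⊕1⊕0⊕1⊕0⊕0⊕0⊕0⊕1⊕1 = 1
s8 (pos 8,9,10,11,12,13,14,15,24,25,26,27,28,29,30,31): 0⊕1⊕0⊕0⊕0⊕0⊕1⊕1⊕0⊕0⊕0⊕1⊕0⊕0⊕1⊕1 = 0
s16 (pos 16,17,18,19,20,21,22,23,24,25,26,27,28,29,30,31): 0⊕1⊕0⊕0⊕0⊕1⊕0⊕0⊕0⊕0⊕0⊕1⊕0⊕0⊕1⊕1 = 1
Syndrome s16…s1 = 10101 → error at position 21.
Flip position 21: 0011111010000110100010000010011 → 0011111010000110100000000010011
Read data bits from positions 3,5,6,7,9,10,11,12,13,14,15,17,18,19,20,21,22,23,24,25,26,27,28,29,30,31: 11111000011100000000010011

11111000011100000000010011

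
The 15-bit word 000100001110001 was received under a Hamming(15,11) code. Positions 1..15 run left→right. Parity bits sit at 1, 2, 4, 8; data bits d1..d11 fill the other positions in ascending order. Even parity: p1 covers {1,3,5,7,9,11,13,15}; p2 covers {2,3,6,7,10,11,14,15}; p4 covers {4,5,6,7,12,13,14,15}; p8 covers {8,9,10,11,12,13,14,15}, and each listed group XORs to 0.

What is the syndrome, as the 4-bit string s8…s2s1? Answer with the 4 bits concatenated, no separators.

0011

s1 (pos 1,3,5,7,9,11,13,15): 0⊕0⊕0⊕0⊕1⊕1⊕0⊕1 = 1
s2 (pos 2,3,6,7,10,11,14,15): 0⊕0⊕0⊕0⊕1⊕1⊕0⊕1 = 1
s4 (pos 4,5,6,7,12,13,14,15): 1⊕0⊕0⊕0⊕0⊕0⊕0⊕1 = 0
s8 (pos 8,9,10,11,12,13,14,15): 0⊕1⊕1⊕1⊕0⊕0⊕0⊕1 = 0
Syndrome s8…s1 = 0011 → error at position 3.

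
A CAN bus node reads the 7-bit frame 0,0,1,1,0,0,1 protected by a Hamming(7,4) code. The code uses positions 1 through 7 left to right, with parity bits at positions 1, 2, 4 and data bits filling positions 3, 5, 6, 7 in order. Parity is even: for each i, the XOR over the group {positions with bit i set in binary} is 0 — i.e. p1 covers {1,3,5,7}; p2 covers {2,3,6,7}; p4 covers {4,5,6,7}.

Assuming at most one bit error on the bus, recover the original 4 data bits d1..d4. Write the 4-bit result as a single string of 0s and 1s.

s1 (pos 1,3,5,7): 0⊕1⊕0⊕1 = 0
s2 (pos 2,3,6,7): 0⊕1⊕0⊕1 = 0
s4 (pos 4,5,6,7): 1⊕0⊕0⊕1 = 0
Syndrome s4…s1 = 000 → no error.
Read data bits from positions 3,5,6,7: 1001

1001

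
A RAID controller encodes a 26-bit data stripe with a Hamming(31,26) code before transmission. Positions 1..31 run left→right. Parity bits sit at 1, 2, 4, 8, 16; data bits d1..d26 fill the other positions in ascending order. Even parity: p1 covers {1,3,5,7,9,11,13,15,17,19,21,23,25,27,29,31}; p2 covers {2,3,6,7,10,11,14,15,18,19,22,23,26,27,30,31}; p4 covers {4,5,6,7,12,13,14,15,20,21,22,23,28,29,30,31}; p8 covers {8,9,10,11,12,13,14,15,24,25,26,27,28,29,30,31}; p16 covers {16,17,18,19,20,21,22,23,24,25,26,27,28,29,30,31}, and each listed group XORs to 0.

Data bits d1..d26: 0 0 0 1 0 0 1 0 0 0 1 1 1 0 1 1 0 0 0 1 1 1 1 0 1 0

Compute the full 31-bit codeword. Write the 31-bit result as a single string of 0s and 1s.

1100001100100011110110001111010

Place data at non-parity positions: p1 p2 0 p4 0 0 1 p8 0 0 1 0 0 0 1 p16 1 1 0 1 1 0 0 0 1 1 1 1 0 1 0
p1 (pos 1,3,5,7,9,11,13,15,17,19,21,23,25,27,29,31): XOR of data positions = 0⊕0⊕1⊕0⊕1⊕0⊕1⊕1⊕0⊕1⊕0⊕1⊕1⊕0⊕0 = 1
p2 (pos 2,3,6,7,10,11,14,15,18,19,22,23,26,27,30,31): XOR of data positions = 0⊕0⊕1⊕0⊕1⊕0⊕1⊕1⊕0⊕0⊕0⊕1⊕1⊕1⊕0 = 1
p4 (pos 4,5,6,7,12,13,14,15,20,21,22,23,28,29,30,31): XOR of data positions = 0⊕0⊕1⊕0⊕0⊕0⊕1⊕1⊕1⊕0⊕0⊕1⊕0⊕1⊕0 = 0
p8 (pos 8,9,10,11,12,13,14,15,24,25,26,27,28,29,30,31): XOR of data positions = 0⊕0⊕1⊕0⊕0⊕0⊕1⊕0⊕1⊕1⊕1⊕1⊕0⊕1⊕0 = 1
p16 (pos 16,17,18,19,20,21,22,23,24,25,26,27,28,29,30,31): XOR of data positions = 1⊕1⊕0⊕1⊕1⊕0⊕0⊕0⊕1⊕1⊕1⊕1⊕0⊕1⊕0 = 1
Codeword: 1100001100100011110110001111010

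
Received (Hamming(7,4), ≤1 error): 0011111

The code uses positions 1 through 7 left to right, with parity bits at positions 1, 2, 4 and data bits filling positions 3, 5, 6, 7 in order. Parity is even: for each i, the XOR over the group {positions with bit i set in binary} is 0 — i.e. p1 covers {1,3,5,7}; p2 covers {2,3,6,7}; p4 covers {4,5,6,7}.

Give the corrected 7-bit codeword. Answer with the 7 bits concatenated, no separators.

0001111

s1 (pos 1,3,5,7): 0⊕1⊕1⊕1 = 1
s2 (pos 2,3,6,7): 0⊕1⊕1⊕1 = 1
s4 (pos 4,5,6,7): 1⊕1⊕1⊕1 = 0
Syndrome s4…s1 = 011 → error at position 3.
Flip position 3: 0011111 → 0001111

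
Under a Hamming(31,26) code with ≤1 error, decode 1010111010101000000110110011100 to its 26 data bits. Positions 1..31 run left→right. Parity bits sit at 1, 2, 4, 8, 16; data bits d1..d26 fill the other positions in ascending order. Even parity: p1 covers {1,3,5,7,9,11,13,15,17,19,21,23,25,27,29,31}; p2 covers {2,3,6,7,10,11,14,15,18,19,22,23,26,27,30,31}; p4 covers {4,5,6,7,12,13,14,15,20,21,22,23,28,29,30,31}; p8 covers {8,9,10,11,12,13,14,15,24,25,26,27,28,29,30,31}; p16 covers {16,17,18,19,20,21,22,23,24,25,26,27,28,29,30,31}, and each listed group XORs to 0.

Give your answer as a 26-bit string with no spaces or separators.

s1 (pos 1,3,5,7,9,11,13,15,17,19,21,23,25,27,29,31): 1⊕1⊕1⊕1⊕1⊕1⊕1⊕0⊕0⊕0⊕1⊕1⊕0⊕1⊕1⊕0 = 1
s2 (pos 2,3,6,7,10,11,14,15,18,19,22,23,26,27,30,31): 0⊕1⊕1⊕1⊕0⊕1⊕0⊕0⊕0⊕0⊕0⊕1⊕0⊕1⊕0⊕0 = 0
s4 (pos 4,5,6,7,12,13,14,15,20,21,22,23,28,29,30,31): 0⊕1⊕1⊕1⊕0⊕1⊕0⊕0⊕1⊕1⊕0⊕1⊕1⊕1⊕0⊕0 = 1
s8 (pos 8,9,10,11,12,13,14,15,24,25,26,27,28,29,30,31): 0⊕1⊕0⊕1⊕0⊕1⊕0⊕0⊕1⊕0⊕0⊕1⊕1⊕1⊕0⊕0 = 1
s16 (pos 16,17,18,19,20,21,22,23,24,25,26,27,28,29,30,31): 0⊕0⊕0⊕0⊕1⊕1⊕0⊕1⊕1⊕0⊕0⊕1⊕1⊕1⊕0⊕0 = 1
Syndrome s16…s1 = 11101 → error at position 29.
Flip position 29: 1010111010101000000110110011100 → 1010111010101000000110110011000
Read data bits from positions 3,5,6,7,9,10,11,12,13,14,15,17,18,19,20,21,22,23,24,25,26,27,28,29,30,31: 11111010100000110110011000

11111010100000110110011000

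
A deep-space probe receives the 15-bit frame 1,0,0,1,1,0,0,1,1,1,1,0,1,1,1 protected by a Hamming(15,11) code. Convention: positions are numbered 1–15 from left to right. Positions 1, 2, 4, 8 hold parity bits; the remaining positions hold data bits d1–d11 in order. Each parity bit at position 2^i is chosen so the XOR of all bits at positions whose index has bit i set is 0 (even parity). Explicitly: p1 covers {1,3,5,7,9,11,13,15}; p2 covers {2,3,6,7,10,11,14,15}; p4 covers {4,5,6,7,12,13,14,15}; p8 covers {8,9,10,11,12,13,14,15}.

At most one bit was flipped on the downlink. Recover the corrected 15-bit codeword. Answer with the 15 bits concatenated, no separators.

100110011111111

s1 (pos 1,3,5,7,9,11,13,15): 1⊕0⊕1⊕0⊕1⊕1⊕1⊕1 = 0
s2 (pos 2,3,6,7,10,11,14,15): 0⊕0⊕0⊕0⊕1⊕1⊕1⊕1 = 0
s4 (pos 4,5,6,7,12,13,14,15): 1⊕1⊕0⊕0⊕0⊕1⊕1⊕1 = 1
s8 (pos 8,9,10,11,12,13,14,15): 1⊕1⊕1⊕1⊕0⊕1⊕1⊕1 = 1
Syndrome s8…s1 = 1100 → error at position 12.
Flip position 12: 100110011110111 → 100110011111111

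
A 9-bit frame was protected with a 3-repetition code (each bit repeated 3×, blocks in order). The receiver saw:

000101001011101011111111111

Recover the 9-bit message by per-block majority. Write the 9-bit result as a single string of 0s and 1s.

Block 1 (000): 0 ones → 0
Block 2 (101): 2 ones → 1
Block 3 (001): 1 one → 0
Block 4 (011): 2 ones → 1
Block 5 (101): 2 ones → 1
Block 6 (011): 2 ones → 1
Block 7 (111): 3 ones → 1
Block 8 (111): 3 ones → 1
Block 9 (111): 3 ones → 1

010111111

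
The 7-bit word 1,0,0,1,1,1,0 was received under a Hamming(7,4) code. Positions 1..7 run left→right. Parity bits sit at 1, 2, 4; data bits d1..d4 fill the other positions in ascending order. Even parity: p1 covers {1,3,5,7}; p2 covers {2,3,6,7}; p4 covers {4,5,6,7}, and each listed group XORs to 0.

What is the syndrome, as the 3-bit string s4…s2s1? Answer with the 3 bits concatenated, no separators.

s1 (pos 1,3,5,7): 1⊕0⊕1⊕0 = 0
s2 (pos 2,3,6,7): 0⊕0⊕1⊕0 = 1
s4 (pos 4,5,6,7): 1⊕1⊕1⊕0 = 1
Syndrome s4…s1 = 110 → error at position 6.

110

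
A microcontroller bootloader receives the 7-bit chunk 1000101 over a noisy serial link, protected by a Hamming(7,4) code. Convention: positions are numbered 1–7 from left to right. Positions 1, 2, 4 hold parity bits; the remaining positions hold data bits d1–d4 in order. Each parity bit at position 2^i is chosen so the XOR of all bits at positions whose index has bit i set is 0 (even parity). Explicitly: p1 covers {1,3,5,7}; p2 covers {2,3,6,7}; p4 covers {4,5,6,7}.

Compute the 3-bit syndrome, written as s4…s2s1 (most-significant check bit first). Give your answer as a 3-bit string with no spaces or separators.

011

s1 (pos 1,3,5,7): 1⊕0⊕1⊕1 = 1
s2 (pos 2,3,6,7): 0⊕0⊕0⊕1 = 1
s4 (pos 4,5,6,7): 0⊕1⊕0⊕1 = 0
Syndrome s4…s1 = 011 → error at position 3.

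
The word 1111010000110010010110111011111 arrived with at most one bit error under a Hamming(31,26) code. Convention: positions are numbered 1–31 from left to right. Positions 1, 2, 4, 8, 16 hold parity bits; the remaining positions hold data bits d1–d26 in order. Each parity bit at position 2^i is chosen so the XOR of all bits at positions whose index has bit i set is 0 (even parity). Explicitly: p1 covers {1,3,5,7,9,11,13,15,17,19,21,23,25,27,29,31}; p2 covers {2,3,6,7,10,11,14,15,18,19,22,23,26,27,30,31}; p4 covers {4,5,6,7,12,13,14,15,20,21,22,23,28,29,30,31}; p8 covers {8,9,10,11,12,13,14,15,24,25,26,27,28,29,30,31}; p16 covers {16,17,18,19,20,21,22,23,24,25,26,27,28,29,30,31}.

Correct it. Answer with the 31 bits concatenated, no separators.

s1 (pos 1,3,5,7,9,11,13,15,17,19,21,23,25,27,29,31): 1⊕1⊕0⊕0⊕0⊕1⊕0⊕1⊕0⊕0⊕1⊕1⊕1⊕1⊕1⊕1 = 0
s2 (pos 2,3,6,7,10,11,14,15,18,19,22,23,26,27,30,31): 1⊕1⊕1⊕0⊕0⊕1⊕0⊕1⊕1⊕0⊕0⊕1⊕0⊕1⊕1⊕1 = 0
s4 (pos 4,5,6,7,12,13,14,15,20,21,22,23,28,29,30,31): 1⊕0⊕1⊕0⊕1⊕0⊕0⊕1⊕1⊕1⊕0⊕1⊕1⊕1⊕1⊕1 = 1
s8 (pos 8,9,10,11,12,13,14,15,24,25,26,27,28,29,30,31): 0⊕0⊕0⊕1⊕1⊕0⊕0⊕1⊕1⊕1⊕0⊕1⊕1⊕1⊕1⊕1 = 0
s16 (pos 16,17,18,19,20,21,22,23,24,25,26,27,28,29,30,31): 0⊕0⊕1⊕0⊕1⊕1⊕0⊕1⊕1⊕1⊕0⊕1⊕1⊕1⊕1⊕1 = 1
Syndrome s16…s1 = 10100 → error at position 20.
Flip position 20: 1111010000110010010110111011111 → 1111010000110010010010111011111

1111010000110010010010111011111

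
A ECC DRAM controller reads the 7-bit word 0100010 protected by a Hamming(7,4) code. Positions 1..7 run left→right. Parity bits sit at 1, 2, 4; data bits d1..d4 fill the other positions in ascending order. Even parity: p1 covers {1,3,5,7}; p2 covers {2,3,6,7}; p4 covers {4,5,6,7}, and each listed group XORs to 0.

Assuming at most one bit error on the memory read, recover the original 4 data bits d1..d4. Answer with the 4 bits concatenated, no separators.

0010

s1 (pos 1,3,5,7): 0⊕0⊕0⊕0 = 0
s2 (pos 2,3,6,7): 1⊕0⊕1⊕0 = 0
s4 (pos 4,5,6,7): 0⊕0⊕1⊕0 = 1
Syndrome s4…s1 = 100 → error at position 4.
Flip position 4: 0100010 → 0101010
Read data bits from positions 3,5,6,7: 0010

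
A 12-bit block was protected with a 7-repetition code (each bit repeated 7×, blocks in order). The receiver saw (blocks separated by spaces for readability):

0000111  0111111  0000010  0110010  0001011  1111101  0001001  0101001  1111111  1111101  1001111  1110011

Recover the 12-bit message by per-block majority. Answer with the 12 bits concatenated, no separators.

Block 1 (0000111): 3 ones → 0
Block 2 (0111111): 6 ones → 1
Block 3 (0000010): 1 one → 0
Block 4 (0110010): 3 ones → 0
Block 5 (0001011): 3 ones → 0
Block 6 (1111101): 6 ones → 1
Block 7 (0001001): 2 ones → 0
Block 8 (0101001): 3 ones → 0
Block 9 (1111111): 7 ones → 1
Block 10 (1111101): 6 ones → 1
Block 11 (1001111): 5 ones → 1
Block 12 (1110011): 5 ones → 1

010001001111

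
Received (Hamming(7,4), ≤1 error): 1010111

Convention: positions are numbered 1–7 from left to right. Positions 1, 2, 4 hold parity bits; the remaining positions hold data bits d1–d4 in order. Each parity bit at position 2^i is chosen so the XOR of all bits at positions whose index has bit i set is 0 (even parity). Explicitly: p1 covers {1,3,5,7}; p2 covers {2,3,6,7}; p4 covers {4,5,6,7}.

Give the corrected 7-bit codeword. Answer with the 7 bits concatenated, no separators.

1010101

s1 (pos 1,3,5,7): 1⊕1⊕1⊕1 = 0
s2 (pos 2,3,6,7): 0⊕1⊕1⊕1 = 1
s4 (pos 4,5,6,7): 0⊕1⊕1⊕1 = 1
Syndrome s4…s1 = 110 → error at position 6.
Flip position 6: 1010111 → 1010101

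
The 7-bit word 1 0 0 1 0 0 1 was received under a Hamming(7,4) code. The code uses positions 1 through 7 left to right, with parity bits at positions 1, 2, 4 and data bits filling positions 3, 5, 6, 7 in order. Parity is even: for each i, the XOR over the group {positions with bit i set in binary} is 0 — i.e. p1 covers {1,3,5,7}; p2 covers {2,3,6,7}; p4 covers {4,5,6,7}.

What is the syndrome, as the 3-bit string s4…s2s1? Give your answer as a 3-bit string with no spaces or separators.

010

s1 (pos 1,3,5,7): 1⊕0⊕0⊕1 = 0
s2 (pos 2,3,6,7): 0⊕0⊕0⊕1 = 1
s4 (pos 4,5,6,7): 1⊕0⊕0⊕1 = 0
Syndrome s4…s1 = 010 → error at position 2.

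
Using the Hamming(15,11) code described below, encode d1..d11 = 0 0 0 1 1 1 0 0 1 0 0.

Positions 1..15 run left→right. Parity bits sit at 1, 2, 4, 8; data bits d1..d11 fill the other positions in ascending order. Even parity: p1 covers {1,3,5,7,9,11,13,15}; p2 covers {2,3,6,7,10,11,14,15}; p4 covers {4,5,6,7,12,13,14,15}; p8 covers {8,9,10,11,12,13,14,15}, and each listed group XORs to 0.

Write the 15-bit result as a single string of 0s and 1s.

Place data at non-parity positions: p1 p2 0 p4 0 0 1 p8 1 1 0 0 1 0 0
p1 (pos 1,3,5,7,9,11,13,15): XOR of data positions = 0⊕0⊕1⊕1⊕0⊕1⊕0 = 1
p2 (pos 2,3,6,7,10,11,14,15): XOR of data positions = 0⊕0⊕1⊕1⊕0⊕0⊕0 = 0
p4 (pos 4,5,6,7,12,13,14,15): XOR of data positions = 0⊕0⊕1⊕0⊕1⊕0⊕0 = 0
p8 (pos 8,9,10,11,12,13,14,15): XOR of data positions = 1⊕1⊕0⊕0⊕1⊕0⊕0 = 1
Codeword: 100000111100100

100000111100100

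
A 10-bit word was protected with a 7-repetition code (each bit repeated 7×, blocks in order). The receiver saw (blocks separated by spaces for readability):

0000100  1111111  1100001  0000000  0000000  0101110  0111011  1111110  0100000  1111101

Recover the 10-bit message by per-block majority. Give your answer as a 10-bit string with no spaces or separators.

Block 1 (0000100): 1 one → 0
Block 2 (1111111): 7 ones → 1
Block 3 (1100001): 3 ones → 0
Block 4 (0000000): 0 ones → 0
Block 5 (0000000): 0 ones → 0
Block 6 (0101110): 4 ones → 1
Block 7 (0111011): 5 ones → 1
Block 8 (1111110): 6 ones → 1
Block 9 (0100000): 1 one → 0
Block 10 (1111101): 6 ones → 1

0100011101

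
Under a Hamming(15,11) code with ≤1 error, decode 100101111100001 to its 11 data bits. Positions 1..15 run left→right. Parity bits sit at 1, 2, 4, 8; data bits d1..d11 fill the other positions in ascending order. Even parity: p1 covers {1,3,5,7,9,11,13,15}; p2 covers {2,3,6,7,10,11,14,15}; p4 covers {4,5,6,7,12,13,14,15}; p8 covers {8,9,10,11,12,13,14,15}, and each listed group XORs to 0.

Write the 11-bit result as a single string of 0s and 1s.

00111100001

s1 (pos 1,3,5,7,9,11,13,15): 1⊕0⊕0⊕1⊕1⊕0⊕0⊕1 = 0
s2 (pos 2,3,6,7,10,11,14,15): 0⊕0⊕1⊕1⊕1⊕0⊕0⊕1 = 0
s4 (pos 4,5,6,7,12,13,14,15): 1⊕0⊕1⊕1⊕0⊕0⊕0⊕1 = 0
s8 (pos 8,9,10,11,12,13,14,15): 1⊕1⊕1⊕0⊕0⊕0⊕0⊕1 = 0
Syndrome s8…s1 = 0000 → no error.
Read data bits from positions 3,5,6,7,9,10,11,12,13,14,15: 00111100001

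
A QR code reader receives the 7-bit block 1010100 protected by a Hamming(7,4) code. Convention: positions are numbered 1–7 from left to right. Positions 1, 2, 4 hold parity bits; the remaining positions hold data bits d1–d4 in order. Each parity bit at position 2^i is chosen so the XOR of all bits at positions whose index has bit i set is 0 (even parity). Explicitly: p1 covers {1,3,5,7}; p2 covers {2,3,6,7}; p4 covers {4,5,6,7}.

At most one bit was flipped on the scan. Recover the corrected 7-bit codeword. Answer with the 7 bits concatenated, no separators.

1010101

s1 (pos 1,3,5,7): 1⊕1⊕1⊕0 = 1
s2 (pos 2,3,6,7): 0⊕1⊕0⊕0 = 1
s4 (pos 4,5,6,7): 0⊕1⊕0⊕0 = 1
Syndrome s4…s1 = 111 → error at position 7.
Flip position 7: 1010100 → 1010101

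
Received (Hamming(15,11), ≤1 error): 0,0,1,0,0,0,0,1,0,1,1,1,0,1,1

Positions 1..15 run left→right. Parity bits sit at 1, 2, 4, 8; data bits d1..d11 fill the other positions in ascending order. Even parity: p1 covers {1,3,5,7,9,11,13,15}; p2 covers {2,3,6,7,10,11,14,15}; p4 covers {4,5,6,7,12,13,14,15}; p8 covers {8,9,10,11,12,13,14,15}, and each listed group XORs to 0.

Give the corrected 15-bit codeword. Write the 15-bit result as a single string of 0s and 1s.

001000110111011

s1 (pos 1,3,5,7,9,11,13,15): 0⊕1⊕0⊕0⊕0⊕1⊕0⊕1 = 1
s2 (pos 2,3,6,7,10,11,14,15): 0⊕1⊕0⊕0⊕1⊕1⊕1⊕1 = 1
s4 (pos 4,5,6,7,12,13,14,15): 0⊕0⊕0⊕0⊕1⊕0⊕1⊕1 = 1
s8 (pos 8,9,10,11,12,13,14,15): 1⊕0⊕1⊕1⊕1⊕0⊕1⊕1 = 0
Syndrome s8…s1 = 0111 → error at position 7.
Flip position 7: 001000010111011 → 001000110111011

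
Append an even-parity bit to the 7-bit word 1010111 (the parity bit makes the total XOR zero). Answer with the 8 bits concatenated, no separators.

XOR of the 7 data bits: 1⊕0⊕1⊕0⊕1⊕1⊕1 = 1
Parity bit = 1 (so all 8 bits XOR to 0).

10101111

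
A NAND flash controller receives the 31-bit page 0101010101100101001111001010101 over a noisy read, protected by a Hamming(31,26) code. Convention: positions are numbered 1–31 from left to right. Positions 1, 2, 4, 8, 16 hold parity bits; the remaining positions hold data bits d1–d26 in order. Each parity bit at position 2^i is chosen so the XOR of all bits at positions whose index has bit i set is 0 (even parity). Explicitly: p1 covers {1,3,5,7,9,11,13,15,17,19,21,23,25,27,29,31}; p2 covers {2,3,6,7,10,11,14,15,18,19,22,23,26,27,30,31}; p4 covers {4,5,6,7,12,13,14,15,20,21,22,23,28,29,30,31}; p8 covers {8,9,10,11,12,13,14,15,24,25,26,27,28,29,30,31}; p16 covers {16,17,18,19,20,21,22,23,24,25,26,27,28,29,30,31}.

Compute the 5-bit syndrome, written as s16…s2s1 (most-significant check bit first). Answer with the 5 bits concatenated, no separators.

10011

s1 (pos 1,3,5,7,9,11,13,15,17,19,21,23,25,27,29,31): 0⊕0⊕0⊕0⊕0⊕1⊕0⊕0⊕0⊕1⊕1⊕0⊕1⊕1⊕1⊕1 = 1
s2 (pos 2,3,6,7,10,11,14,15,18,19,22,23,26,27,30,31): 1⊕0⊕1⊕0⊕1⊕1⊕1⊕0⊕0⊕1⊕1⊕0⊕0⊕1⊕0⊕1 = 1
s4 (pos 4,5,6,7,12,13,14,15,20,21,22,23,28,29,30,31): 1⊕0⊕1⊕0⊕0⊕0⊕1⊕0⊕1⊕1⊕1⊕0⊕0⊕1⊕0⊕1 = 0
s8 (pos 8,9,10,11,12,13,14,15,24,25,26,27,28,29,30,31): 1⊕0⊕1⊕1⊕0⊕0⊕1⊕0⊕0⊕1⊕0⊕1⊕0⊕1⊕0⊕1 = 0
s16 (pos 16,17,18,19,20,21,22,23,24,25,26,27,28,29,30,31): 1⊕0⊕0⊕1⊕1⊕1⊕1⊕0⊕0⊕1⊕0⊕1⊕0⊕1⊕0⊕1 = 1
Syndrome s16…s1 = 10011 → error at position 19.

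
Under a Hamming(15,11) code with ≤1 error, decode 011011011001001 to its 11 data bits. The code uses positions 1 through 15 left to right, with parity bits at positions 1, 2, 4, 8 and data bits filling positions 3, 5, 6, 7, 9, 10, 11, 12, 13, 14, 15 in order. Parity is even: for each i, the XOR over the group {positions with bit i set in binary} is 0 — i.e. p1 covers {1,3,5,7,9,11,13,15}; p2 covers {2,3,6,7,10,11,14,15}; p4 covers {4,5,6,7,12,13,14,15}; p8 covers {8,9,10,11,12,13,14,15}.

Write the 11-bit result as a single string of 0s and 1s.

11101001001

s1 (pos 1,3,5,7,9,11,13,15): 0⊕1⊕1⊕0⊕1⊕0⊕0⊕1 = 0
s2 (pos 2,3,6,7,10,11,14,15): 1⊕1⊕1⊕0⊕0⊕0⊕0⊕1 = 0
s4 (pos 4,5,6,7,12,13,14,15): 0⊕1⊕1⊕0⊕1⊕0⊕0⊕1 = 0
s8 (pos 8,9,10,11,12,13,14,15): 1⊕1⊕0⊕0⊕1⊕0⊕0⊕1 = 0
Syndrome s8…s1 = 0000 → no error.
Read data bits from positions 3,5,6,7,9,10,11,12,13,14,15: 11101001001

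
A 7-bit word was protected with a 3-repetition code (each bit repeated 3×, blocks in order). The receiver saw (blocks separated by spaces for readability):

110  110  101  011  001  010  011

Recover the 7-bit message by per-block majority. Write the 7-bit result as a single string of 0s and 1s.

Block 1 (110): 2 ones → 1
Block 2 (110): 2 ones → 1
Block 3 (101): 2 ones → 1
Block 4 (011): 2 ones → 1
Block 5 (001): 1 one → 0
Block 6 (010): 1 one → 0
Block 7 (011): 2 ones → 1

1111001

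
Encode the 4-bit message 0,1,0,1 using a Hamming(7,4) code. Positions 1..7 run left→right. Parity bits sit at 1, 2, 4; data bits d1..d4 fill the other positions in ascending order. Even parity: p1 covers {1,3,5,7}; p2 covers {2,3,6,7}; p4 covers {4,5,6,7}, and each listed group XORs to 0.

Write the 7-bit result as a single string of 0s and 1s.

0100101

Place data at non-parity positions: p1 p2 0 p4 1 0 1
p1 (pos 1,3,5,7): XOR of data positions = 0⊕1⊕1 = 0
p2 (pos 2,3,6,7): XOR of data positions = 0⊕0⊕1 = 1
p4 (pos 4,5,6,7): XOR of data positions = 1⊕0⊕1 = 0
Codeword: 0100101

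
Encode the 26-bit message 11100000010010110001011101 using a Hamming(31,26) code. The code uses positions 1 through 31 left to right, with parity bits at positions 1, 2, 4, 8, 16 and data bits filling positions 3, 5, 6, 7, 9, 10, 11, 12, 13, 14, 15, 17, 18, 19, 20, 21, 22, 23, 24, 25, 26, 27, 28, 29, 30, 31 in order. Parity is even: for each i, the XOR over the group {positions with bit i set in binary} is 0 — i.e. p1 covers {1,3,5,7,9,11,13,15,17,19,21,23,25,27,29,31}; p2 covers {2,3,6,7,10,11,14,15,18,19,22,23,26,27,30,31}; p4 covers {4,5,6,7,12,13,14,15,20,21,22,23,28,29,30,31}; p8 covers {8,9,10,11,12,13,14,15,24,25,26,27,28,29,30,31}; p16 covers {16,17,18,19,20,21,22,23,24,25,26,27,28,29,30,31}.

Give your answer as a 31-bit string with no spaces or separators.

1010110000000100010110001011101

Place data at non-parity positions: p1 p2 1 p4 1 1 0 p8 0 0 0 0 0 1 0 p16 0 1 0 1 1 0 0 0 1 0 1 1 1 0 1
p1 (pos 1,3,5,7,9,11,13,15,17,19,21,23,25,27,29,31): XOR of data positions = 1⊕1⊕0⊕0⊕0⊕0⊕0⊕0⊕0⊕1⊕0⊕1⊕1⊕1⊕1 = 1
p2 (pos 2,3,6,7,10,11,14,15,18,19,22,23,26,27,30,31): XOR of data positions = 1⊕1⊕0⊕0⊕0⊕1⊕0⊕1⊕0⊕0⊕0⊕0⊕1⊕0⊕1 = 0
p4 (pos 4,5,6,7,12,13,14,15,20,21,22,23,28,29,30,31): XOR of data positions = 1⊕1⊕0⊕0⊕0⊕1⊕0⊕1⊕1⊕0⊕0⊕1⊕1⊕0⊕1 = 0
p8 (pos 8,9,10,11,12,13,14,15,24,25,26,27,28,29,30,31): XOR of data positions = 0⊕0⊕0⊕0⊕0⊕1⊕0⊕0⊕1⊕0⊕1⊕1⊕1⊕0⊕1 = 0
p16 (pos 16,17,18,19,20,21,22,23,24,25,26,27,28,29,30,31): XOR of data positions = 0⊕1⊕0⊕1⊕1⊕0⊕0⊕0⊕1⊕0⊕1⊕1⊕1⊕0⊕1 = 0
Codeword: 1010110000000100010110001011101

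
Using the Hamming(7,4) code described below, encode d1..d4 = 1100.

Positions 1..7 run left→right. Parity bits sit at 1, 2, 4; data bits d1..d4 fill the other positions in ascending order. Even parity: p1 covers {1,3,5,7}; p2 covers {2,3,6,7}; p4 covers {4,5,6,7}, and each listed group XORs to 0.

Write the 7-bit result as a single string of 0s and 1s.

0111100

Place data at non-parity positions: p1 p2 1 p4 1 0 0
p1 (pos 1,3,5,7): XOR of data positions = 1⊕1⊕0 = 0
p2 (pos 2,3,6,7): XOR of data positions = 1⊕0⊕0 = 1
p4 (pos 4,5,6,7): XOR of data positions = 1⊕0⊕0 = 1
Codeword: 0111100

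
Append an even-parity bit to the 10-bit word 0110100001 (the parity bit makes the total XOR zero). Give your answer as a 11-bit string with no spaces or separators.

XOR of the 10 data bits: 0⊕1⊕1⊕0⊕1⊕0⊕0⊕0⊕0⊕1 = 0
Parity bit = 0 (so all 11 bits XOR to 0).

01101000010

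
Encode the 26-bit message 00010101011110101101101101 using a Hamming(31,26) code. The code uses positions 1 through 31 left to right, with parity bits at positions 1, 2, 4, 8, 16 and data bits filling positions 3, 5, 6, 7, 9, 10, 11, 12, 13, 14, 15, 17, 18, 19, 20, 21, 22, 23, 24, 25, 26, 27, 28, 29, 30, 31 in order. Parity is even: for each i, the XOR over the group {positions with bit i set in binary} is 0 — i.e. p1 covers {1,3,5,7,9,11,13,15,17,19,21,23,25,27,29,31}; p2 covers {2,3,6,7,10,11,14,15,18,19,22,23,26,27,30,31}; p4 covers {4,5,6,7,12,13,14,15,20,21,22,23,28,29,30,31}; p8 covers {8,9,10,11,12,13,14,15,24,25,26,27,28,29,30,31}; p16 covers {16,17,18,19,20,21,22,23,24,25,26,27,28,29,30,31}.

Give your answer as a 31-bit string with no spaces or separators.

1100001101010110110101101101101

Place data at non-parity positions: p1 p2 0 p4 0 0 1 p8 0 1 0 1 0 1 1 p16 1 1 0 1 0 1 1 0 1 1 0 1 1 0 1
p1 (pos 1,3,5,7,9,11,13,15,17,19,21,23,25,27,29,31): XOR of data positions = 0⊕0⊕1⊕0⊕0⊕0⊕1⊕1⊕0⊕0⊕1⊕1⊕0⊕1⊕1 = 1
p2 (pos 2,3,6,7,10,11,14,15,18,19,22,23,26,27,30,31): XOR of data positions = 0⊕0⊕1⊕1⊕0⊕1⊕1⊕1⊕0⊕1⊕1⊕1⊕0⊕0⊕1 = 1
p4 (pos 4,5,6,7,12,13,14,15,20,21,22,23,28,29,30,31): XOR of data positions = 0⊕0⊕1⊕1⊕0⊕1⊕1⊕1⊕0⊕1⊕1⊕1⊕1⊕0⊕1 = 0
p8 (pos 8,9,10,11,12,13,14,15,24,25,26,27,28,29,30,31): XOR of data positions = 0⊕1⊕0⊕1⊕0⊕1⊕1⊕0⊕1⊕1⊕0⊕1⊕1⊕0⊕1 = 1
p16 (pos 16,17,18,19,20,21,22,23,24,25,26,27,28,29,30,31): XOR of data positions = 1⊕1⊕0⊕1⊕0⊕1⊕1⊕0⊕1⊕1⊕0⊕1⊕1⊕0⊕1 = 0
Codeword: 1100001101010110110101101101101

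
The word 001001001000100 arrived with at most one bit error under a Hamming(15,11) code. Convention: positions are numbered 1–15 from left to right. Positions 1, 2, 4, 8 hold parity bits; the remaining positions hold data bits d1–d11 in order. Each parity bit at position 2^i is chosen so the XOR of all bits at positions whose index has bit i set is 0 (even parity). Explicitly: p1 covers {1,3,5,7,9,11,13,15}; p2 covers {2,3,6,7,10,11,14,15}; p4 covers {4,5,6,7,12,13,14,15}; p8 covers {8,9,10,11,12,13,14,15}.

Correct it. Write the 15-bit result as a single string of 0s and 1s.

s1 (pos 1,3,5,7,9,11,13,15): 0⊕1⊕0⊕0⊕1⊕0⊕1⊕0 = 1
s2 (pos 2,3,6,7,10,11,14,15): 0⊕1⊕1⊕0⊕0⊕0⊕0⊕0 = 0
s4 (pos 4,5,6,7,12,13,14,15): 0⊕0⊕1⊕0⊕0⊕1⊕0⊕0 = 0
s8 (pos 8,9,10,11,12,13,14,15): 0⊕1⊕0⊕0⊕0⊕1⊕0⊕0 = 0
Syndrome s8…s1 = 0001 → error at position 1.
Flip position 1: 001001001000100 → 101001001000100

101001001000100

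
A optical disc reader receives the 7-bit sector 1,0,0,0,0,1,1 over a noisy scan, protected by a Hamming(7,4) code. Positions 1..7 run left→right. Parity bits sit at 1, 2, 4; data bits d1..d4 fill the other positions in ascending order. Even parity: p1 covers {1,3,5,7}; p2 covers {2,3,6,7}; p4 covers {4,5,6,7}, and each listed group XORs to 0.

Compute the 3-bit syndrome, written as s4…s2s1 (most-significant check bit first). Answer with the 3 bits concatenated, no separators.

000

s1 (pos 1,3,5,7): 1⊕0⊕0⊕1 = 0
s2 (pos 2,3,6,7): 0⊕0⊕1⊕1 = 0
s4 (pos 4,5,6,7): 0⊕0⊕1⊕1 = 0
Syndrome s4…s1 = 000 → no error.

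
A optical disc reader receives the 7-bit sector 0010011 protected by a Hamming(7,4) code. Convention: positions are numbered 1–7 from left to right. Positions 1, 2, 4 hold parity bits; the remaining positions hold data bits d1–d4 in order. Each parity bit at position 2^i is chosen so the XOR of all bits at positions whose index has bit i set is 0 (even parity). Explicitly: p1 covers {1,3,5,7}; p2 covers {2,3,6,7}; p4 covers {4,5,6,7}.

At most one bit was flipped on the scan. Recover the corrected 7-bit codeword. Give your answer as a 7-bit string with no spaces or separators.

s1 (pos 1,3,5,7): 0⊕1⊕0⊕1 = 0
s2 (pos 2,3,6,7): 0⊕1⊕1⊕1 = 1
s4 (pos 4,5,6,7): 0⊕0⊕1⊕1 = 0
Syndrome s4…s1 = 010 → error at position 2.
Flip position 2: 0010011 → 0110011

0110011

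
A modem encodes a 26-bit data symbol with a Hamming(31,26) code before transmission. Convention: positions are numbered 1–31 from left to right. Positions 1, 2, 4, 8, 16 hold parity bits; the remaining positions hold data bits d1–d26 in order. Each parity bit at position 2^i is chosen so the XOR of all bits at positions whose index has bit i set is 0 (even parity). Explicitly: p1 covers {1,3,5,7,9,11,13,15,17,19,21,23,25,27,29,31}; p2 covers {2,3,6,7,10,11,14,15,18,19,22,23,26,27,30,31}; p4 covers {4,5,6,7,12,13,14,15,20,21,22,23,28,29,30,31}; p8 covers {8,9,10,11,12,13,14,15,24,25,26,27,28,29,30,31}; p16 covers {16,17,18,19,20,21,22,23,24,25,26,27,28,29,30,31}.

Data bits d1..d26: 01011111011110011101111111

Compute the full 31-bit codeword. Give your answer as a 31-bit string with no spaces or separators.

Place data at non-parity positions: p1 p2 0 p4 1 0 1 p8 1 1 1 1 0 1 1 p16 1 1 0 0 1 1 1 0 1 1 1 1 1 1 1
p1 (pos 1,3,5,7,9,11,13,15,17,19,21,23,25,27,29,31): XOR of data positions = 0⊕1⊕1⊕1⊕1⊕0⊕1⊕1⊕0⊕1⊕1⊕1⊕1⊕1⊕1 = 0
p2 (pos 2,3,6,7,10,11,14,15,18,19,22,23,26,27,30,31): XOR of data positions = 0⊕0⊕1⊕1⊕1⊕1⊕1⊕1⊕0⊕1⊕1⊕1⊕1⊕1⊕1 = 0
p4 (pos 4,5,6,7,12,13,14,15,20,21,22,23,28,29,30,31): XOR of data positions = 1⊕0⊕1⊕1⊕0⊕1⊕1⊕0⊕1⊕1⊕1⊕1⊕1⊕1⊕1 = 0
p8 (pos 8,9,10,11,12,13,14,15,24,25,26,27,28,29,30,31): XOR of data positions = 1⊕1⊕1⊕1⊕0⊕1⊕1⊕0⊕1⊕1⊕1⊕1⊕1⊕1⊕1 = 1
p16 (pos 16,17,18,19,20,21,22,23,24,25,26,27,28,29,30,31): XOR of data positions = 1⊕1⊕0⊕0⊕1⊕1⊕1⊕0⊕1⊕1⊕1⊕1⊕1⊕1⊕1 = 0
Codeword: 0000101111110110110011101111111

0000101111110110110011101111111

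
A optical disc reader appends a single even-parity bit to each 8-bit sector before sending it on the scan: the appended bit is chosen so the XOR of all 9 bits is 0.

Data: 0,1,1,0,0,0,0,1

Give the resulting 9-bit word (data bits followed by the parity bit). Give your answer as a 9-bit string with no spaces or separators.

XOR of the 8 data bits: 0⊕1⊕1⊕0⊕0⊕0⊕0⊕1 = 1
Parity bit = 1 (so all 9 bits XOR to 0).

011000011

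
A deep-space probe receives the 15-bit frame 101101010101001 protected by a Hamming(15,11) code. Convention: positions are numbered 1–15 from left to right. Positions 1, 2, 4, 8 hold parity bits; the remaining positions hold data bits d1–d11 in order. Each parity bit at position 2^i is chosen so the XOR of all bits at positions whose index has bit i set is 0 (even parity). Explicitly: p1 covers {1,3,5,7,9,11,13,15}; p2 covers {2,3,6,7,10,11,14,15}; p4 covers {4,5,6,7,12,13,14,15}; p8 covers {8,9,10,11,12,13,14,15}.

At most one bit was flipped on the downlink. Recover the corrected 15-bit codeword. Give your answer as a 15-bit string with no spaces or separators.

001101010101001

s1 (pos 1,3,5,7,9,11,13,15): 1⊕1⊕0⊕0⊕0⊕0⊕0⊕1 = 1
s2 (pos 2,3,6,7,10,11,14,15): 0⊕1⊕1⊕0⊕1⊕0⊕0⊕1 = 0
s4 (pos 4,5,6,7,12,13,14,15): 1⊕0⊕1⊕0⊕1⊕0⊕0⊕1 = 0
s8 (pos 8,9,10,11,12,13,14,15): 1⊕0⊕1⊕0⊕1⊕0⊕0⊕1 = 0
Syndrome s8…s1 = 0001 → error at position 1.
Flip position 1: 101101010101001 → 001101010101001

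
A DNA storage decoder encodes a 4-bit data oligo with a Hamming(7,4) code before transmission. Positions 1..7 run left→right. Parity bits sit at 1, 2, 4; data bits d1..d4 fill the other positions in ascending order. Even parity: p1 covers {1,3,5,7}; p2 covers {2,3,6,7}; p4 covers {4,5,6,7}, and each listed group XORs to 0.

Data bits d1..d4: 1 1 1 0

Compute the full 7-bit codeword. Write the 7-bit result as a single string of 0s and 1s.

0010110

Place data at non-parity positions: p1 p2 1 p4 1 1 0
p1 (pos 1,3,5,7): XOR of data positions = 1⊕1⊕0 = 0
p2 (pos 2,3,6,7): XOR of data positions = 1⊕1⊕0 = 0
p4 (pos 4,5,6,7): XOR of data positions = 1⊕1⊕0 = 0
Codeword: 0010110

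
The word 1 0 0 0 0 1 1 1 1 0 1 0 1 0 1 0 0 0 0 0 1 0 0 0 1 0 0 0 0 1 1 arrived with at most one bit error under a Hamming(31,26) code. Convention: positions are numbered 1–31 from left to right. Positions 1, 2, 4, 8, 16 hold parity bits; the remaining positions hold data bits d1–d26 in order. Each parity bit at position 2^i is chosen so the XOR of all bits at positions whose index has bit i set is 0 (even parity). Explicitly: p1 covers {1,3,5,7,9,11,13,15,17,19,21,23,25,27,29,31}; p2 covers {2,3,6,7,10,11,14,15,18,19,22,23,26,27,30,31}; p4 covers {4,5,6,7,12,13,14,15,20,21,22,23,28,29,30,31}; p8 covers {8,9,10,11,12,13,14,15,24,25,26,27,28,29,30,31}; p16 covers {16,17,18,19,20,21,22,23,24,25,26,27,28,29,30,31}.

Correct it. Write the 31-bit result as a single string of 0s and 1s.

s1 (pos 1,3,5,7,9,11,13,15,17,19,21,23,25,27,29,31): 1⊕0⊕0⊕1⊕1⊕1⊕1⊕1⊕0⊕0⊕1⊕0⊕1⊕0⊕0⊕1 = 1
s2 (pos 2,3,6,7,10,11,14,15,18,19,22,23,26,27,30,31): 0⊕0⊕1⊕1⊕0⊕1⊕0⊕1⊕0⊕0⊕0⊕0⊕0⊕0⊕1⊕1 = 0
s4 (pos 4,5,6,7,12,13,14,15,20,21,22,23,28,29,30,31): 0⊕0⊕1⊕1⊕0⊕1⊕0⊕1⊕0⊕1⊕0⊕0⊕0⊕0⊕1⊕1 = 1
s8 (pos 8,9,10,11,12,13,14,15,24,25,26,27,28,29,30,31): 1⊕1⊕0⊕1⊕0⊕1⊕0⊕1⊕0⊕1⊕0⊕0⊕0⊕0⊕1⊕1 = 0
s16 (pos 16,17,18,19,20,21,22,23,24,25,26,27,28,29,30,31): 0⊕0⊕0⊕0⊕0⊕1⊕0⊕0⊕0⊕1⊕0⊕0⊕0⊕0⊕1⊕1 = 0
Syndrome s16…s1 = 00101 → error at position 5.
Flip position 5: 1000011110101010000010001000011 → 1000111110101010000010001000011

1000111110101010000010001000011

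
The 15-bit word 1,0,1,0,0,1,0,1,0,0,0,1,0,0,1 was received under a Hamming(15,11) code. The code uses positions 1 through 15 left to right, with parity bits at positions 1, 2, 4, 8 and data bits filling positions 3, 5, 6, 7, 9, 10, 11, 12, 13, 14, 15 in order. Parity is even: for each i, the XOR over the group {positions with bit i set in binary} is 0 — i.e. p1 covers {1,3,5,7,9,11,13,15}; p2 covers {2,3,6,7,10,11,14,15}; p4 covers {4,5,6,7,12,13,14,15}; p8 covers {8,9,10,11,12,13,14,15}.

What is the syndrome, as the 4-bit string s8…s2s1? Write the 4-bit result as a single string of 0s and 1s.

s1 (pos 1,3,5,7,9,11,13,15): 1⊕1⊕0⊕0⊕0⊕0⊕0⊕1 = 1
s2 (pos 2,3,6,7,10,11,14,15): 0⊕1⊕1⊕0⊕0⊕0⊕0⊕1 = 1
s4 (pos 4,5,6,7,12,13,14,15): 0⊕0⊕1⊕0⊕1⊕0⊕0⊕1 = 1
s8 (pos 8,9,10,11,12,13,14,15): 1⊕0⊕0⊕0⊕1⊕0⊕0⊕1 = 1
Syndrome s8…s1 = 1111 → error at position 15.

1111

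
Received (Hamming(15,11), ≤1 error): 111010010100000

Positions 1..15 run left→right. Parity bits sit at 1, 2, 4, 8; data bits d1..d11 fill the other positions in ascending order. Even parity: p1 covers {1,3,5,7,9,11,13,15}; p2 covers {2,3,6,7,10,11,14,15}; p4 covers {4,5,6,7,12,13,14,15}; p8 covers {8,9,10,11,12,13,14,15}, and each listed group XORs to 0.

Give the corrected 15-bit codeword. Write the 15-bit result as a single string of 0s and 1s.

s1 (pos 1,3,5,7,9,11,13,15): 1⊕1⊕1⊕0⊕0⊕0⊕0⊕0 = 1
s2 (pos 2,3,6,7,10,11,14,15): 1⊕1⊕0⊕0⊕1⊕0⊕0⊕0 = 1
s4 (pos 4,5,6,7,12,13,14,15): 0⊕1⊕0⊕0⊕0⊕0⊕0⊕0 = 1
s8 (pos 8,9,10,11,12,13,14,15): 1⊕0⊕1⊕0⊕0⊕0⊕0⊕0 = 0
Syndrome s8…s1 = 0111 → error at position 7.
Flip position 7: 111010010100000 → 111010110100000

111010110100000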